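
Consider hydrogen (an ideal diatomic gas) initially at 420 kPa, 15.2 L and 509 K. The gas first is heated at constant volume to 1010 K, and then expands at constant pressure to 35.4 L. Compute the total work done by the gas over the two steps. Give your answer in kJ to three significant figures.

Step 1 (isochoric): W = 0 (constant volume).
After step 1: P = 833.4 kPa (V unchanged).
Step 2 (isobaric): W = PΔV = (833.4 kPa)(35.4 − 15.2 L) = 16835 J.
W_total = 0 + 16835 = 16835 J.

W_total ≈ 16.8 kJ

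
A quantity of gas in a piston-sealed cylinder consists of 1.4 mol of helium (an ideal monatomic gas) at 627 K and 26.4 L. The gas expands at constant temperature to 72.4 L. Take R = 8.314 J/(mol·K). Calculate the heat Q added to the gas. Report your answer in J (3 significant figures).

Q ≈ 7360 J

Isothermal ⇒ ΔU = 0, so Q = W = nRT ln(V₂/V₁).
Q = (1.4)(8.314)(627) ln(72.4/26.4) = 7298 × 1.009 = 7363 J.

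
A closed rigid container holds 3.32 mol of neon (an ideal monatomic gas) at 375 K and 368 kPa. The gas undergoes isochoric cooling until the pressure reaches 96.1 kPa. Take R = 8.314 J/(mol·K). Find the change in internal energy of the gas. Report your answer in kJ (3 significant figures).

ΔU ≈ -11.5 kJ

Constant volume ⇒ W = 0, so Q = ΔU = nCᵥΔT with Cᵥ = 3R/2 = 12.47 J/(mol·K).
At constant V, T₂/T₁ = P₂/P₁ ⇒ ΔT = T₁(P₂/P₁ − 1) = 375·(96.1/368 − 1) = -277.1 K.
ΔU = (3.32)(12.47)(-277.1) = -11472 J.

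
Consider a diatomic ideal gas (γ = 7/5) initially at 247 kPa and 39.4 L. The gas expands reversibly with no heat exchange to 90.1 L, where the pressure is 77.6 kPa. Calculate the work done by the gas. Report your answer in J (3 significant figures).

W ≈ 6850 J

Adiabatic: W = (P₁V₁ − P₂V₂)/(γ − 1) with γ = 7/5.
P₁V₁ = 9732 J, P₂V₂ = 6992 J.
W = (9732 − 6992) / 0.4 = 6850 J.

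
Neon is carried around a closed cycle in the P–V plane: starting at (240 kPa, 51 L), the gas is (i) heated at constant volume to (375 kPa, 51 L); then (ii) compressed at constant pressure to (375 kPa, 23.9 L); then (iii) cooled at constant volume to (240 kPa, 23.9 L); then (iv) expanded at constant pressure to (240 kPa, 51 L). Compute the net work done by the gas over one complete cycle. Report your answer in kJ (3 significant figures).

Constant-volume legs do no work.
W(ii) = (375)(23.9 − 51) = -10162 J; W(iv) = (240)(51 − 23.9) = 6504 J.
W_net = -10162 + 6504 = -3658 J (the counter-clockwise enclosed area).

W_net ≈ -3.66 kJ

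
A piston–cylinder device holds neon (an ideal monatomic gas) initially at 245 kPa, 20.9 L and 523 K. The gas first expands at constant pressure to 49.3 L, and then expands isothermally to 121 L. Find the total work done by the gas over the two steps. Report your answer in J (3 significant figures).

W_total ≈ 17800 J

Step 1 (isobaric): W = PΔV = (245 kPa)(49.3 − 20.9 L) = 6958 J.
After step 1: P = 245 kPa, V = 49.3 L, T = 1234 K.
Step 2 (isothermal): W = P₁V₁ ln(V₂/V₁) = (12078) ln(121/49.3) = 10845 J.
W_total = 6958 + 10845 = 17803 J.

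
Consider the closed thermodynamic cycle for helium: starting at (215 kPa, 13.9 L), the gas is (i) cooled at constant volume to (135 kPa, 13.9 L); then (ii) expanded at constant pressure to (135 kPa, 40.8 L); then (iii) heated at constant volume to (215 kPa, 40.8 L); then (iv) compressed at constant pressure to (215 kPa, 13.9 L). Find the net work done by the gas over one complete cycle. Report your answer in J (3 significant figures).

W_net ≈ -2150 J

Constant-volume legs do no work.
W(ii) = (135)(40.8 − 13.9) = 3632 J; W(iv) = (215)(13.9 − 40.8) = -5784 J.
W_net = 3632 − 5784 = -2152 J (the counter-clockwise enclosed area).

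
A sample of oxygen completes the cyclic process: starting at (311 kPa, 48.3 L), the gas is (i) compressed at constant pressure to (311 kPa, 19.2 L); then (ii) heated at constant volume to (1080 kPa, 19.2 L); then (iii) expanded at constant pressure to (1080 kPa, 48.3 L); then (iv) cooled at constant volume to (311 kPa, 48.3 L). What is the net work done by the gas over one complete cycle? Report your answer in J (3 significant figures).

W_net ≈ 22400 J

Constant-volume legs do no work.
W(i) = (311)(19.2 − 48.3) = -9050 J; W(iii) = (1080)(48.3 − 19.2) = 31428 J.
W_net = -9050 + 31428 = 22378 J (the clockwise enclosed area).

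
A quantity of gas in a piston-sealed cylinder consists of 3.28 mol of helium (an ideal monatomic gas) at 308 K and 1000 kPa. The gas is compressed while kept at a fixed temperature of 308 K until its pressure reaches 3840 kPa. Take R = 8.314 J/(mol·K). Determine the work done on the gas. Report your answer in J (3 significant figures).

Isothermal process: W = nRT ln(V₂/V₁) = nRT ln(P₁/P₂).
W = (3.28)(8.314)(308) × ln(1000/3840)
  = 8399 × ln(0.2604) = 8399 × -1.345
W_by_gas = -11301 J; work on gas = −W_by = 11301 J.

W ≈ 11300 J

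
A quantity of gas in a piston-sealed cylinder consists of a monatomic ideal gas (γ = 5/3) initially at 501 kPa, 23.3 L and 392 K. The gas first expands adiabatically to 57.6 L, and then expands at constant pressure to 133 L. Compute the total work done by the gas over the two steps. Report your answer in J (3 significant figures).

W_total ≈ 16300 J

Step 1 (adiabatic): W = (P₁V₁ − P₂V₂)/(γ−1) = (11673 − 6385)/0.667 = 7933 J.
After step 1: P = 110.8 kPa, V = 57.6 L, T = 214.4 K.
Step 2 (isobaric): W = PΔV = (110.8 kPa)(133 − 57.6 L) = 8358 J.
W_total = 7933 + 8358 = 16291 J.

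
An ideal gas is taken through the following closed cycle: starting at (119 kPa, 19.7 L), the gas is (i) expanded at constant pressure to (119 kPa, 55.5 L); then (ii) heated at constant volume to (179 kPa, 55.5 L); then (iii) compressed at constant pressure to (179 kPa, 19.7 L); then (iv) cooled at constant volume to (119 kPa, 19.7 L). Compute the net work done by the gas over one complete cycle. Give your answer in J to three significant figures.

W_net ≈ -2150 J

Constant-volume legs do no work.
W(i) = (119)(55.5 − 19.7) = 4260 J; W(iii) = (179)(19.7 − 55.5) = -6408 J.
W_net = 4260 − 6408 = -2148 J (the counter-clockwise enclosed area).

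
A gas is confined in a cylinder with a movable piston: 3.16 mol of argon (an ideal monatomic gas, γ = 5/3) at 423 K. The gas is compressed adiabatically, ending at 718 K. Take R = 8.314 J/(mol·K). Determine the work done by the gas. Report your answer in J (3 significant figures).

Adiabatic ⇒ Q = 0, so W_by = −ΔU = nCᵥ(T₁ − T₂).
Cᵥ = 3R/2 = 12.47 J/(mol·K).
W = (3.16)(12.47)(423 − 718) = -11625 J.

W ≈ -11600 J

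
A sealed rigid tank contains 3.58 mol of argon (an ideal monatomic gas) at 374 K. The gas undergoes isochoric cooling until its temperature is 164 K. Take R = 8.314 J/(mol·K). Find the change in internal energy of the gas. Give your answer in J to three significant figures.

Constant volume ⇒ W = 0, so Q = ΔU = nCᵥΔT with Cᵥ = 3R/2 = 12.47 J/(mol·K).
ΔU = (3.58)(12.47)(164 − 374) = -9376 J.

ΔU ≈ -9380 J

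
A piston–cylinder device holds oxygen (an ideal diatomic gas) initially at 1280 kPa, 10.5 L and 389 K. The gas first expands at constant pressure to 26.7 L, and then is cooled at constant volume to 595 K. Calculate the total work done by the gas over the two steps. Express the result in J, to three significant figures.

W_total ≈ 20700 J

Step 1 (isobaric): W = PΔV = (1280 kPa)(26.7 − 10.5 L) = 20736 J.
Step 2 (isochoric): W = 0 (constant volume).
W_total = 20736 + 0 = 20736 J.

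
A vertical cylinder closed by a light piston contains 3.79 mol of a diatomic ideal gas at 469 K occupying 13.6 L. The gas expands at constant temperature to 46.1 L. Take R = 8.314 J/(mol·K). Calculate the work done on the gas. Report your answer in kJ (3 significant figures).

Isothermal: W = nRT ln(V₂/V₁).
W = (3.79)(8.314)(469) × ln(46.1/13.6)
  = 14778 × 1.221
W_by_gas = 18040 J; work on gas = −W_by = -18040 J.

W ≈ -18.0 kJ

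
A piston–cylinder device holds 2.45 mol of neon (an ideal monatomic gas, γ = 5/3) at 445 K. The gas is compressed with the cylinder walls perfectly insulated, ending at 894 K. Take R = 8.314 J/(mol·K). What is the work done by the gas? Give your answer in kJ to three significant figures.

Adiabatic ⇒ Q = 0, so W_by = −ΔU = nCᵥ(T₁ − T₂).
Cᵥ = 3R/2 = 12.47 J/(mol·K).
W = (2.45)(12.47)(445 − 894) = -13719 J.

W ≈ -13.7 kJ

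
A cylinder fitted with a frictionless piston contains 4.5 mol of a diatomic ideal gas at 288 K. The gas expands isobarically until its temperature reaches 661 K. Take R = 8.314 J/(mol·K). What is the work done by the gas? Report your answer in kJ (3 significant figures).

W ≈ 14.0 kJ

Isobaric: W = P ΔV = nR ΔT.
W = (4.5)(8.314)(661 − 288) = 13955 J.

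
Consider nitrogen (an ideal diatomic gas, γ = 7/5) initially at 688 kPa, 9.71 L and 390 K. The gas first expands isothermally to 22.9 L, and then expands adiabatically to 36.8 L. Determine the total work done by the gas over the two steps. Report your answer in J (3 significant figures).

W_total ≈ 8620 J

Step 1 (isothermal): W = P₁V₁ ln(V₂/V₁) = (6680) ln(22.9/9.71) = 5732 J.
After step 1: P = 291.7 kPa, V = 22.9 L, T = 390 K.
Step 2 (adiabatic): W = (P₁V₁ − P₂V₂)/(γ−1) = (6680 − 5526)/0.4 = 2886 J.
W_total = 5732 + 2886 = 8618 J.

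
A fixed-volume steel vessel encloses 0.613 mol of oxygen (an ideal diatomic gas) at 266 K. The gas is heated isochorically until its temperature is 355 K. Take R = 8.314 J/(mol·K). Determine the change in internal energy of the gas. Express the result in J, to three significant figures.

Constant volume ⇒ W = 0, so Q = ΔU = nCᵥΔT with Cᵥ = 5R/2 = 20.79 J/(mol·K).
ΔU = (0.613)(20.79)(355 − 266) = 1134 J.

ΔU ≈ 1130 J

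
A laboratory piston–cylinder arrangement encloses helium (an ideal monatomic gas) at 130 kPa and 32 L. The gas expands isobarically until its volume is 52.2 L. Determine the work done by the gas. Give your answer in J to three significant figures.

Isobaric: W = P ΔV.
W = (130 kPa)(52.2 − 32 L) = (130)(20.2) = 2626 J.

W ≈ 2630 J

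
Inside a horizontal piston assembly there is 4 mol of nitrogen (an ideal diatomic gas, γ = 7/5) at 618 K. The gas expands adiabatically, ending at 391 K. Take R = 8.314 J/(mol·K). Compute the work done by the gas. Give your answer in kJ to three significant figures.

W ≈ 18.9 kJ

Adiabatic ⇒ Q = 0, so W_by = −ΔU = nCᵥ(T₁ − T₂).
Cᵥ = 5R/2 = 20.79 J/(mol·K).
W = (4)(20.79)(618 − 391) = 18873 J.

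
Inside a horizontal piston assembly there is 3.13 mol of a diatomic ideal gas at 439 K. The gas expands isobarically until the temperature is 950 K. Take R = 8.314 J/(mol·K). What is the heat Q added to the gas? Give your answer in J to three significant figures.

Q ≈ 46500 J

Isobaric: W = nRΔT = (3.13)(8.314)(511) = 13298 J.
ΔU = nCᵥΔT with Cᵥ = 5R/2: ΔU = (3.13)(20.79)(511) = 33244 J.
Q = ΔU + W = 33244 + 13298 = 46542 J.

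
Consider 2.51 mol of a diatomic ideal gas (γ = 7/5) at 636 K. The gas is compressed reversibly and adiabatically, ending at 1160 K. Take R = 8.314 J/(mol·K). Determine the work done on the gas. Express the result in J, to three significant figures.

W ≈ 27300 J

Adiabatic ⇒ Q = 0, so W_by = −ΔU = nCᵥ(T₁ − T₂).
Cᵥ = 5R/2 = 20.79 J/(mol·K).
W = (2.51)(20.79)(636 − 1160) = -27337 J.
Work on gas = −W_by = 27337 J.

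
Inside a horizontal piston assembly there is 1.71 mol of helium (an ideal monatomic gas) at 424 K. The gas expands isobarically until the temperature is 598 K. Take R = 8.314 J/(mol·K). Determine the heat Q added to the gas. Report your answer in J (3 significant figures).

Q ≈ 6180 J

Isobaric: W = nRΔT = (1.71)(8.314)(174) = 2474 J.
ΔU = nCᵥΔT with Cᵥ = 3R/2: ΔU = (1.71)(12.47)(174) = 3711 J.
Q = ΔU + W = 3711 + 2474 = 6184 J.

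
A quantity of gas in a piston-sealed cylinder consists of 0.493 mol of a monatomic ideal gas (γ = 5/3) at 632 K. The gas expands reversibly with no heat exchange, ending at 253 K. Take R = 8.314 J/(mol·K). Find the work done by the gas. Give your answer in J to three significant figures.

Adiabatic ⇒ Q = 0, so W_by = −ΔU = nCᵥ(T₁ − T₂).
Cᵥ = 3R/2 = 12.47 J/(mol·K).
W = (0.493)(12.47)(632 − 253) = 2330 J.

W ≈ 2330 J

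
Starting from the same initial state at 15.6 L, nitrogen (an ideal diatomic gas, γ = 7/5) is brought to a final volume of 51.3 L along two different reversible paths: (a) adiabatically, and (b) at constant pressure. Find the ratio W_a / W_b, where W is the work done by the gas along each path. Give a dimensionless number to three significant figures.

Path (a) adiabatic: W = P₁V₁(1 − (V₁/V₂)^(γ−1))/(γ−1) → W_a/(P₁V₁) = 0.9471.
Path (b) isobaric: W = P₁(V₂ − V₁) → W_b/(P₁V₁) = 2.288.
W_a / W_b = 0.9471 / 2.288 = 0.4139.

W_a / W_b ≈ 0.414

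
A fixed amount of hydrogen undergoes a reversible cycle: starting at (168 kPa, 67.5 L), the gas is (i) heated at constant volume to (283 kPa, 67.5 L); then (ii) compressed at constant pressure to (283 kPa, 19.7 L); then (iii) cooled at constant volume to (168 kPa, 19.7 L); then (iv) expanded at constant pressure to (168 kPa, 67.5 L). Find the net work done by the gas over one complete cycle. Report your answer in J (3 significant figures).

W_net ≈ -5500 J

Constant-volume legs do no work.
W(ii) = (283)(19.7 − 67.5) = -13527 J; W(iv) = (168)(67.5 − 19.7) = 8030 J.
W_net = -13527 + 8030 = -5497 J (the counter-clockwise enclosed area).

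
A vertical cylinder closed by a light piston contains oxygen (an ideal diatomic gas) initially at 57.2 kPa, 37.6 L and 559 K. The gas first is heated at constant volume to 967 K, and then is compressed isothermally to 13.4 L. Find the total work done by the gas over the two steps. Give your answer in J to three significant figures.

Step 1 (isochoric): W = 0 (constant volume).
After step 1: P = 98.95 kPa (V unchanged).
Step 2 (isothermal): W = P₁V₁ ln(V₂/V₁) = (3720) ln(13.4/37.6) = -3839 J.
W_total = 0 − 3839 = -3839 J.

W_total ≈ -3840 J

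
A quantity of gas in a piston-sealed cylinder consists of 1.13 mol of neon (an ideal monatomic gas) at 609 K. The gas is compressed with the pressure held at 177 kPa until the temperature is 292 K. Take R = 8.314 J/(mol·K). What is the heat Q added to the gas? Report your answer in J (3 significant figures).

Q ≈ -7450 J

Isobaric: W = nRΔT = (1.13)(8.314)(-317) = -2978 J.
ΔU = nCᵥΔT with Cᵥ = 3R/2: ΔU = (1.13)(12.47)(-317) = -4467 J.
Q = ΔU + W = -4467 − 2978 = -7445 J.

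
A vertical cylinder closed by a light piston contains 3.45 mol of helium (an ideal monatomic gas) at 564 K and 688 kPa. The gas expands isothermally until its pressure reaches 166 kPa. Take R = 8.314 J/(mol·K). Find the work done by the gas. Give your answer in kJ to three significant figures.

Isothermal process: W = nRT ln(V₂/V₁) = nRT ln(P₁/P₂).
W = (3.45)(8.314)(564) × ln(688/166)
  = 16177 × ln(4.145) = 16177 × 1.422
W_by_gas = 23001 J.

W ≈ 23.0 kJ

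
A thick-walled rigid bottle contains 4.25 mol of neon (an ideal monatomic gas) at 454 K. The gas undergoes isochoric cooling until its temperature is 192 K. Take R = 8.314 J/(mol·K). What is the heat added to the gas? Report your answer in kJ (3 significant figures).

Constant volume ⇒ W = 0, so Q = ΔU = nCᵥΔT with Cᵥ = 3R/2 = 12.47 J/(mol·K).
ΔU = (4.25)(12.47)(192 − 454) = -13886 J.

Q ≈ -13.9 kJ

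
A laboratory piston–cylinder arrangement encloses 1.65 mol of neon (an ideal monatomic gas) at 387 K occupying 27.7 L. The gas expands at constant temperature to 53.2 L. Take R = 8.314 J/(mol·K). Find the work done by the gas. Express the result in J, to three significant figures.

Isothermal: W = nRT ln(V₂/V₁).
W = (1.65)(8.314)(387) × ln(53.2/27.7)
  = 5309 × 0.6526
W_by_gas = 3465 J.

W ≈ 3460 J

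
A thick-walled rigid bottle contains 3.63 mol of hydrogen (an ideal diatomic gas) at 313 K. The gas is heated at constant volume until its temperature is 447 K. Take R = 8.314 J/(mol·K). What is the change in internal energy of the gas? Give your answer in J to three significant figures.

Constant volume ⇒ W = 0, so Q = ΔU = nCᵥΔT with Cᵥ = 5R/2 = 20.79 J/(mol·K).
ΔU = (3.63)(20.79)(447 − 313) = 10110 J.

ΔU ≈ 10100 J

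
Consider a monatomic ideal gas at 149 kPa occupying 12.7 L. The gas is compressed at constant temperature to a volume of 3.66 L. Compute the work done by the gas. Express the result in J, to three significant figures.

W ≈ -2350 J

Isothermal: W = nRT ln(V₂/V₁) = P₁V₁ ln(V₂/V₁).
P₁V₁ = (149 kPa)(12.7 L) = 1892 J.
W = 1892 × ln(3.66/12.7) = 1892 × -1.244
W_by_gas = -2354 J.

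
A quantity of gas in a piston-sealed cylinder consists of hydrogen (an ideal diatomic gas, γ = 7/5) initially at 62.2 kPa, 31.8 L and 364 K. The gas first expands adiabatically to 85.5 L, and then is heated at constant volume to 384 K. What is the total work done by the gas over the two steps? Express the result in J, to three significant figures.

Step 1 (adiabatic): W = (P₁V₁ − P₂V₂)/(γ−1) = (1978 − 1332)/0.4 = 1616 J.
Step 2 (isochoric): W = 0 (constant volume).
W_total = 1616 + 0 = 1616 J.

W_total ≈ 1620 J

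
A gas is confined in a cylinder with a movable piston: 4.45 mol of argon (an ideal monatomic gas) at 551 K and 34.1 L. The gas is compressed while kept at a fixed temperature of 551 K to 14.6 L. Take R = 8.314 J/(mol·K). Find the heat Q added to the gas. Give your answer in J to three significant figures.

Q ≈ -17300 J

Isothermal ⇒ ΔU = 0, so Q = W = nRT ln(V₂/V₁).
Q = (4.45)(8.314)(551) ln(14.6/34.1) = 20386 × -0.8483 = -17293 J.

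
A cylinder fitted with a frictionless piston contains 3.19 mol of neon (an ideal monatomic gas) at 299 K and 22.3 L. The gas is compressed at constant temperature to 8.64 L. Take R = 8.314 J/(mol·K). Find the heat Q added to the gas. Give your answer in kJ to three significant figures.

Q ≈ -7.52 kJ

Isothermal ⇒ ΔU = 0, so Q = W = nRT ln(V₂/V₁).
Q = (3.19)(8.314)(299) ln(8.64/22.3) = 7930 × -0.9482 = -7519 J.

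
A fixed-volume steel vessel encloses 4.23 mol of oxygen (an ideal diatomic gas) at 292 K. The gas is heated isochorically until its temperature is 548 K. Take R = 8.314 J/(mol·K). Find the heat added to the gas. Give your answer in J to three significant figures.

Q ≈ 22500 J

Constant volume ⇒ W = 0, so Q = ΔU = nCᵥΔT with Cᵥ = 5R/2 = 20.79 J/(mol·K).
ΔU = (4.23)(20.79)(548 − 292) = 22508 J.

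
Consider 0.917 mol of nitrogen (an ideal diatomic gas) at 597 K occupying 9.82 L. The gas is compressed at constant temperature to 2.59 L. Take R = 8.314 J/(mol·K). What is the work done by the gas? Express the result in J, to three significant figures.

W ≈ -6070 J

Isothermal: W = nRT ln(V₂/V₁).
W = (0.917)(8.314)(597) × ln(2.59/9.82)
  = 4551 × -1.333
W_by_gas = -6066 J.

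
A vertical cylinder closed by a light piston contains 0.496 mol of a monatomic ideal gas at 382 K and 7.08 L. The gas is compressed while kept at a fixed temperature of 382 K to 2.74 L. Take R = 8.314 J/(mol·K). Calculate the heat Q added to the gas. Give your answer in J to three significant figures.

Isothermal ⇒ ΔU = 0, so Q = W = nRT ln(V₂/V₁).
Q = (0.496)(8.314)(382) ln(2.74/7.08) = 1575 × -0.9493 = -1495 J.

Q ≈ -1500 J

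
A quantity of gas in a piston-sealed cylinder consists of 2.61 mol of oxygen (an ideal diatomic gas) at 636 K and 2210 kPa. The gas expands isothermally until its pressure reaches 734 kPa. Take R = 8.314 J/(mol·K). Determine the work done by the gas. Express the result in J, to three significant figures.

Isothermal process: W = nRT ln(V₂/V₁) = nRT ln(P₁/P₂).
W = (2.61)(8.314)(636) × ln(2210/734)
  = 13801 × ln(3.011) = 13801 × 1.102
W_by_gas = 15212 J.

W ≈ 15200 J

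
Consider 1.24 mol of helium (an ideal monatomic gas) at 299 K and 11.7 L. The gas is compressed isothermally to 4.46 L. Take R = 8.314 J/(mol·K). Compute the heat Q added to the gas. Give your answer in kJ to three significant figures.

Q ≈ -2.97 kJ

Isothermal ⇒ ΔU = 0, so Q = W = nRT ln(V₂/V₁).
Q = (1.24)(8.314)(299) ln(4.46/11.7) = 3082 × -0.9644 = -2973 J.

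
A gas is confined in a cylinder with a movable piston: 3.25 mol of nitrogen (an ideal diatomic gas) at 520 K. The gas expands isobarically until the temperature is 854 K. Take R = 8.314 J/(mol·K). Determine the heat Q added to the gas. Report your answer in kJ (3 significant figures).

Q ≈ 31.6 kJ

Isobaric: W = nRΔT = (3.25)(8.314)(334) = 9025 J.
ΔU = nCᵥΔT with Cᵥ = 5R/2: ΔU = (3.25)(20.79)(334) = 22562 J.
Q = ΔU + W = 22562 + 9025 = 31587 J.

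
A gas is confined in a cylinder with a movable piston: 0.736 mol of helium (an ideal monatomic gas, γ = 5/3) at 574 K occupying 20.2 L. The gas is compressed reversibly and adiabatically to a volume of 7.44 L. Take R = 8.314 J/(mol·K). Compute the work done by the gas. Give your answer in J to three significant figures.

Adiabatic: TV^(γ−1) = const with γ = 5/3.
T₂ = T₁ (V₁/V₂)^(γ−1) = 574 × (20.2/7.44)^0.667 = 574 × 1.946 = 1117 K.
W_by = nCᵥ(T₁ − T₂) = (0.736)(12.47)(574 − 1117) = -4985 J.

W ≈ -4990 J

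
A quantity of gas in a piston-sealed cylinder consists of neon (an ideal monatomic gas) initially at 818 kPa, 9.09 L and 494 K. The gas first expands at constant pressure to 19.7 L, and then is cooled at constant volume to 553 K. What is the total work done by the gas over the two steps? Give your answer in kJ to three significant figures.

W_total ≈ 8.68 kJ

Step 1 (isobaric): W = PΔV = (818 kPa)(19.7 − 9.09 L) = 8679 J.
Step 2 (isochoric): W = 0 (constant volume).
W_total = 8679 + 0 = 8679 J.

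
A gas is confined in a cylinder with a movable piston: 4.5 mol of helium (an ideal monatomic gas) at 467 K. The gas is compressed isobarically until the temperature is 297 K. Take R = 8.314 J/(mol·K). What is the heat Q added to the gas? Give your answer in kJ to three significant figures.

Isobaric: W = nRΔT = (4.5)(8.314)(-170) = -6360 J.
ΔU = nCᵥΔT with Cᵥ = 3R/2: ΔU = (4.5)(12.47)(-170) = -9540 J.
Q = ΔU + W = -9540 − 6360 = -15901 J.

Q ≈ -15.9 kJ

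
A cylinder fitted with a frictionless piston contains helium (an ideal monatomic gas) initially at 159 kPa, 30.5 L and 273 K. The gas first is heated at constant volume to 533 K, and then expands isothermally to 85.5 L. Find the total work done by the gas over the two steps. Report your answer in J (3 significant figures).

Step 1 (isochoric): W = 0 (constant volume).
After step 1: P = 310.4 kPa (V unchanged).
Step 2 (isothermal): W = P₁V₁ ln(V₂/V₁) = (9468) ln(85.5/30.5) = 9760 J.
W_total = 0 + 9760 = 9760 J.

W_total ≈ 9760 J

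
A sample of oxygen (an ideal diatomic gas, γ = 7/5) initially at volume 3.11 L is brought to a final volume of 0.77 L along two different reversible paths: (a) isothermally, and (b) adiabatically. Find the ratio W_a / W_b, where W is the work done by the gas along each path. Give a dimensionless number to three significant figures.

W_a / W_b ≈ 0.747

Path (a) isothermal: W = P₁V₁ ln(V₂/V₁) → W_a/(P₁V₁) = -1.396.
Path (b) adiabatic: W = P₁V₁(1 − (V₁/V₂)^(γ−1))/(γ−1) → W_b/(P₁V₁) = -1.87.
W_a / W_b = -1.396 / -1.87 = 0.7467.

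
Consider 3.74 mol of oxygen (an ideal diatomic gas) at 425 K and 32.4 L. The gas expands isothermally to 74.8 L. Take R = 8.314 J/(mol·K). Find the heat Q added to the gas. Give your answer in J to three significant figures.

Q ≈ 11100 J

Isothermal ⇒ ΔU = 0, so Q = W = nRT ln(V₂/V₁).
Q = (3.74)(8.314)(425) ln(74.8/32.4) = 13215 × 0.8367 = 11057 J.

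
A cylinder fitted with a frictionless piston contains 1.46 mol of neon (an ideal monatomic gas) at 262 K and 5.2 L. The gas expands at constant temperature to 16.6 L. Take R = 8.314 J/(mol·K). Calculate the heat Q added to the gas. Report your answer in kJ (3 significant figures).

Q ≈ 3.69 kJ

Isothermal ⇒ ΔU = 0, so Q = W = nRT ln(V₂/V₁).
Q = (1.46)(8.314)(262) ln(16.6/5.2) = 3180 × 1.161 = 3691 J.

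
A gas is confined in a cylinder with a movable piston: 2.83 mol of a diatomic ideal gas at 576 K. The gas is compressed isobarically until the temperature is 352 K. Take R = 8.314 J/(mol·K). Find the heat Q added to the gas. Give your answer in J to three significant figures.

Q ≈ -18400 J

Isobaric: W = nRΔT = (2.83)(8.314)(-224) = -5270 J.
ΔU = nCᵥΔT with Cᵥ = 5R/2: ΔU = (2.83)(20.79)(-224) = -13176 J.
Q = ΔU + W = -13176 − 5270 = -18446 J.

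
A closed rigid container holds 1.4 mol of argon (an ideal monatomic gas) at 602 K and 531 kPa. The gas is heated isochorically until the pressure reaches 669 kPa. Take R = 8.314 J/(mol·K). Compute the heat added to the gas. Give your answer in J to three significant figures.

Constant volume ⇒ W = 0, so Q = ΔU = nCᵥΔT with Cᵥ = 3R/2 = 12.47 J/(mol·K).
At constant V, T₂/T₁ = P₂/P₁ ⇒ ΔT = T₁(P₂/P₁ − 1) = 602·(669/531 − 1) = 156.5 K.
ΔU = (1.4)(12.47)(156.5) = 2732 J.

Q ≈ 2730 J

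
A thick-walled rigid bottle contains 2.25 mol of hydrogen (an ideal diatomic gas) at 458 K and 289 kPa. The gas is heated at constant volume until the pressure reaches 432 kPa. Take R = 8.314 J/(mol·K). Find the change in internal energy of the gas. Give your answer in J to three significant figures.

ΔU ≈ 10600 J

Constant volume ⇒ W = 0, so Q = ΔU = nCᵥΔT with Cᵥ = 5R/2 = 20.79 J/(mol·K).
At constant V, T₂/T₁ = P₂/P₁ ⇒ ΔT = T₁(P₂/P₁ − 1) = 458·(432/289 − 1) = 226.6 K.
ΔU = (2.25)(20.79)(226.6) = 10598 J.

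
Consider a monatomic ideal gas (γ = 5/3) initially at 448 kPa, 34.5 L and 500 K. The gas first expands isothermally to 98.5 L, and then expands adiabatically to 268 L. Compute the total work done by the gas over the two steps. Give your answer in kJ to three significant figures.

Step 1 (isothermal): W = P₁V₁ ln(V₂/V₁) = (15456) ln(98.5/34.5) = 16215 J.
After step 1: P = 156.9 kPa, V = 98.5 L, T = 500 K.
Step 2 (adiabatic): W = (P₁V₁ − P₂V₂)/(γ−1) = (15456 − 7930)/0.667 = 11288 J.
W_total = 16215 + 11288 = 27503 J.

W_total ≈ 27.5 kJ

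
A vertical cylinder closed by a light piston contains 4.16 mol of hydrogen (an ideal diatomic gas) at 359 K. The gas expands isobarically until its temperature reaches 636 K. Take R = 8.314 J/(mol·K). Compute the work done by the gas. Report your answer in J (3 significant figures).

W ≈ 9580 J

Isobaric: W = P ΔV = nR ΔT.
W = (4.16)(8.314)(636 − 359) = 9580 J.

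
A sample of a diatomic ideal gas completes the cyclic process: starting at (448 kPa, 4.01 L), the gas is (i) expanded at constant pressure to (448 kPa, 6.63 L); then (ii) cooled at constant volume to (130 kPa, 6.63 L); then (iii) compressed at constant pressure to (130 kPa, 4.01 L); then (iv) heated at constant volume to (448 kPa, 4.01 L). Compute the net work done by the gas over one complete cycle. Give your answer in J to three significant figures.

W_net ≈ 833 J

Constant-volume legs do no work.
W(i) = (448)(6.63 − 4.01) = 1174 J; W(iii) = (130)(4.01 − 6.63) = -340.6 J.
W_net = 1174 − 340.6 = 833.2 J (the clockwise enclosed area).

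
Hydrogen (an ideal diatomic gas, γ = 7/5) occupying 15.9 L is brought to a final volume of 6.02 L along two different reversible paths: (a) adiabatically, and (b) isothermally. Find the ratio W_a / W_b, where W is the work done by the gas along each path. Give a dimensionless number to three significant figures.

W_a / W_b ≈ 1.22

Path (a) adiabatic: W = P₁V₁(1 − (V₁/V₂)^(γ−1))/(γ−1) → W_a/(P₁V₁) = -1.187.
Path (b) isothermal: W = P₁V₁ ln(V₂/V₁) → W_b/(P₁V₁) = -0.9712.
W_a / W_b = -1.187 / -0.9712 = 1.222.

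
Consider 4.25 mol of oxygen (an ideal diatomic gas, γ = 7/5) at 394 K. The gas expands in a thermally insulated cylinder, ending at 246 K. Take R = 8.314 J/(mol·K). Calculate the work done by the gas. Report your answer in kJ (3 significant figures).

W ≈ 13.1 kJ

Adiabatic ⇒ Q = 0, so W_by = −ΔU = nCᵥ(T₁ − T₂).
Cᵥ = 5R/2 = 20.79 J/(mol·K).
W = (4.25)(20.79)(394 − 246) = 13074 J.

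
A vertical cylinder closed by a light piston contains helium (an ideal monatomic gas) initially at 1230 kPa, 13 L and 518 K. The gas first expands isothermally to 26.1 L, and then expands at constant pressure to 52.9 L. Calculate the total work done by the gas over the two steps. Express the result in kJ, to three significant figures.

W_total ≈ 27.6 kJ

Step 1 (isothermal): W = P₁V₁ ln(V₂/V₁) = (15990) ln(26.1/13) = 11145 J.
After step 1: P = 612.6 kPa, V = 26.1 L, T = 518 K.
Step 2 (isobaric): W = PΔV = (612.6 kPa)(52.9 − 26.1 L) = 16419 J.
W_total = 11145 + 16419 = 27564 J.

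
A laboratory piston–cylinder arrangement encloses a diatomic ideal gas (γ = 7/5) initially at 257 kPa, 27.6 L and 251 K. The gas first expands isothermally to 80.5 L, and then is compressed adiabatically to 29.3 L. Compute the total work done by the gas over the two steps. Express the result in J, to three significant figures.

W_total ≈ -1240 J

Step 1 (isothermal): W = P₁V₁ ln(V₂/V₁) = (7093) ln(80.5/27.6) = 7593 J.
After step 1: P = 88.11 kPa, V = 80.5 L, T = 251 K.
Step 2 (adiabatic): W = (P₁V₁ − P₂V₂)/(γ−1) = (7093 − 10627)/0.4 = -8835 J.
W_total = 7593 − 8835 = -1242 J.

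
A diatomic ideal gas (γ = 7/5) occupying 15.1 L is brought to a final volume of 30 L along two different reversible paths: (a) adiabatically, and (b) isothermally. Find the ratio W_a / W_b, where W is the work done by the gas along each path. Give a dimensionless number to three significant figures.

W_a / W_b ≈ 0.874

Path (a) adiabatic: W = P₁V₁(1 − (V₁/V₂)^(γ−1))/(γ−1) → W_a/(P₁V₁) = 0.6003.
Path (b) isothermal: W = P₁V₁ ln(V₂/V₁) → W_b/(P₁V₁) = 0.6865.
W_a / W_b = 0.6003 / 0.6865 = 0.8744.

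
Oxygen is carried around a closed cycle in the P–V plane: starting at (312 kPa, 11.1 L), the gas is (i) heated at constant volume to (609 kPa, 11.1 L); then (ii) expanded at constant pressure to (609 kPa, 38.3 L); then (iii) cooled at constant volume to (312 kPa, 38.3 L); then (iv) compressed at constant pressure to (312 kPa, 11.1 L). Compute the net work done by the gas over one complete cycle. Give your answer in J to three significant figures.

Constant-volume legs do no work.
W(ii) = (609)(38.3 − 11.1) = 16565 J; W(iv) = (312)(11.1 − 38.3) = -8486 J.
W_net = 16565 − 8486 = 8078 J (the clockwise enclosed area).

W_net ≈ 8080 J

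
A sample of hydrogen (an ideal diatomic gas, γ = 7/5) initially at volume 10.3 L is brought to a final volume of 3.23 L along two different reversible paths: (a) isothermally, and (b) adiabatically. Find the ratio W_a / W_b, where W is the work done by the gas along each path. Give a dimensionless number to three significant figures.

Path (a) isothermal: W = P₁V₁ ln(V₂/V₁) → W_a/(P₁V₁) = -1.16.
Path (b) adiabatic: W = P₁V₁(1 − (V₁/V₂)^(γ−1))/(γ−1) → W_b/(P₁V₁) = -1.476.
W_a / W_b = -1.16 / -1.476 = 0.7859.

W_a / W_b ≈ 0.786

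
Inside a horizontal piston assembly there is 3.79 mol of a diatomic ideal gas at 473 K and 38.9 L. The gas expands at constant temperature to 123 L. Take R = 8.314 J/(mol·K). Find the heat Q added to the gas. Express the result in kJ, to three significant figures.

Q ≈ 17.2 kJ

Isothermal ⇒ ΔU = 0, so Q = W = nRT ln(V₂/V₁).
Q = (3.79)(8.314)(473) ln(123/38.9) = 14904 × 1.151 = 17158 J.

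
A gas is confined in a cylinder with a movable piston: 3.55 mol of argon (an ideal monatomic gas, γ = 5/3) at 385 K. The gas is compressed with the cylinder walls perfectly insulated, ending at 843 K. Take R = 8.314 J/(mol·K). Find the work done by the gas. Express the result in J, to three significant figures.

W ≈ -20300 J

Adiabatic ⇒ Q = 0, so W_by = −ΔU = nCᵥ(T₁ − T₂).
Cᵥ = 3R/2 = 12.47 J/(mol·K).
W = (3.55)(12.47)(385 − 843) = -20277 J.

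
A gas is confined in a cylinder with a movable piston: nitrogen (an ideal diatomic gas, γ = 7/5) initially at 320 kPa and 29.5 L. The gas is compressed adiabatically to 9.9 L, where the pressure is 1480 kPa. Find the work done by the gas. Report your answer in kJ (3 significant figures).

W ≈ -13.0 kJ

Adiabatic: W = (P₁V₁ − P₂V₂)/(γ − 1) with γ = 7/5.
P₁V₁ = 9440 J, P₂V₂ = 14652 J.
W = (9440 − 14652) / 0.4 = -13030 J.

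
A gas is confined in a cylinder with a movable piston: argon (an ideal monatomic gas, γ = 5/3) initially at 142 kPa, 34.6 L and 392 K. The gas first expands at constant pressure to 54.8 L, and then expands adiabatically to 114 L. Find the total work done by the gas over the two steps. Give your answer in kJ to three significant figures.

W_total ≈ 7.38 kJ

Step 1 (isobaric): W = PΔV = (142 kPa)(54.8 − 34.6 L) = 2868 J.
After step 1: P = 142 kPa, V = 54.8 L, T = 620.9 K.
Step 2 (adiabatic): W = (P₁V₁ − P₂V₂)/(γ−1) = (7782 − 4775)/0.667 = 4510 J.
W_total = 2868 + 4510 = 7378 J.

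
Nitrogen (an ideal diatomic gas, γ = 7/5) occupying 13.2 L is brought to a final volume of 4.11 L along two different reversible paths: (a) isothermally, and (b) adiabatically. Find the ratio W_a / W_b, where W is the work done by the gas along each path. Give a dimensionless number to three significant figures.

Path (a) isothermal: W = P₁V₁ ln(V₂/V₁) → W_a/(P₁V₁) = -1.167.
Path (b) adiabatic: W = P₁V₁(1 − (V₁/V₂)^(γ−1))/(γ−1) → W_b/(P₁V₁) = -1.487.
W_a / W_b = -1.167 / -1.487 = 0.7847.

W_a / W_b ≈ 0.785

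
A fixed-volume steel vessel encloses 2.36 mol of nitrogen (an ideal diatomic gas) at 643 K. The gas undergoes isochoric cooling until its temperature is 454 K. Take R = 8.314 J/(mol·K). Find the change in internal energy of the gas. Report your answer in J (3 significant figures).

ΔU ≈ -9270 J

Constant volume ⇒ W = 0, so Q = ΔU = nCᵥΔT with Cᵥ = 5R/2 = 20.79 J/(mol·K).
ΔU = (2.36)(20.79)(454 − 643) = -9271 J.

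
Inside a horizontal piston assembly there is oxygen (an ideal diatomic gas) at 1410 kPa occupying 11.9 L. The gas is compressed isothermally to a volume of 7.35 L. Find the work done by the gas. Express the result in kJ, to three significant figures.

W ≈ -8.08 kJ

Isothermal: W = nRT ln(V₂/V₁) = P₁V₁ ln(V₂/V₁).
P₁V₁ = (1410 kPa)(11.9 L) = 16779 J.
W = 16779 × ln(7.35/11.9) = 16779 × -0.4818
W_by_gas = -8085 J.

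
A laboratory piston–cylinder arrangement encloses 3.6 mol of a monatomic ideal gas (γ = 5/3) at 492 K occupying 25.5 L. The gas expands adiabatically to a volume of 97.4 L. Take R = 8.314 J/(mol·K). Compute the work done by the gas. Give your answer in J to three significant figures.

W ≈ 13000 J

Adiabatic: TV^(γ−1) = const with γ = 5/3.
T₂ = T₁ (V₁/V₂)^(γ−1) = 492 × (25.5/97.4)^0.667 = 492 × 0.4092 = 201.4 K.
W_by = nCᵥ(T₁ − T₂) = (3.6)(12.47)(492 − 201.4) = 13049 J.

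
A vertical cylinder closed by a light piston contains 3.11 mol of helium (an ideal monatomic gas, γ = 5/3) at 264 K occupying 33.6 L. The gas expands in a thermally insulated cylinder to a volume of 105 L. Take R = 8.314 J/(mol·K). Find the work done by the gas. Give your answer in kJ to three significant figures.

W ≈ 5.45 kJ

Adiabatic: TV^(γ−1) = const with γ = 5/3.
T₂ = T₁ (V₁/V₂)^(γ−1) = 264 × (33.6/105)^0.667 = 264 × 0.4678 = 123.5 K.
W_by = nCᵥ(T₁ − T₂) = (3.11)(12.47)(264 − 123.5) = 5449 J.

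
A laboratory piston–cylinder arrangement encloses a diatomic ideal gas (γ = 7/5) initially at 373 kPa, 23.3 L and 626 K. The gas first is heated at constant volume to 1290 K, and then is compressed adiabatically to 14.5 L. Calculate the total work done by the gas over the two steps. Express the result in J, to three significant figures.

Step 1 (isochoric): W = 0 (constant volume).
After step 1: P = 768.6 kPa (V unchanged).
Step 2 (adiabatic): W = (P₁V₁ − P₂V₂)/(γ−1) = (17909 − 21651)/0.4 = -9354 J.
W_total = 0 − 9354 = -9354 J.

W_total ≈ -9350 J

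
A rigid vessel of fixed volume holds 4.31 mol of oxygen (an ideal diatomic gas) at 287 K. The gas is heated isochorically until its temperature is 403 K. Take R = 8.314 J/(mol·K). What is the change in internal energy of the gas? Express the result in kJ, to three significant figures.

Constant volume ⇒ W = 0, so Q = ΔU = nCᵥΔT with Cᵥ = 5R/2 = 20.79 J/(mol·K).
ΔU = (4.31)(20.79)(403 − 287) = 10392 J.

ΔU ≈ 10.4 kJ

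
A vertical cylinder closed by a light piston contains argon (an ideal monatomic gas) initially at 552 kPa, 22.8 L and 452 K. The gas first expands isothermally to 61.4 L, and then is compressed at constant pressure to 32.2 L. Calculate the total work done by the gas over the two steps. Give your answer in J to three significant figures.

Step 1 (isothermal): W = P₁V₁ ln(V₂/V₁) = (12586) ln(61.4/22.8) = 12468 J.
After step 1: P = 205 kPa, V = 61.4 L, T = 452 K.
Step 2 (isobaric): W = PΔV = (205 kPa)(32.2 − 61.4 L) = -5985 J.
W_total = 12468 − 5985 = 6483 J.

W_total ≈ 6480 J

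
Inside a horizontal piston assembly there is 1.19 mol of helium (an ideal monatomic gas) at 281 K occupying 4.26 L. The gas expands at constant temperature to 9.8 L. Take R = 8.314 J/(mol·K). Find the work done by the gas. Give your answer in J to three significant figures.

Isothermal: W = nRT ln(V₂/V₁).
W = (1.19)(8.314)(281) × ln(9.8/4.26)
  = 2780 × 0.8331
W_by_gas = 2316 J.

W ≈ 2320 J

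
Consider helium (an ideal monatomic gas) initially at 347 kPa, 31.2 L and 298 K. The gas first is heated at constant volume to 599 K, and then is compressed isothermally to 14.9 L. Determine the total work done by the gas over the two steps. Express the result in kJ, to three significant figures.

W_total ≈ -16.1 kJ

Step 1 (isochoric): W = 0 (constant volume).
After step 1: P = 697.5 kPa (V unchanged).
Step 2 (isothermal): W = P₁V₁ ln(V₂/V₁) = (21762) ln(14.9/31.2) = -16083 J.
W_total = 0 − 16083 = -16083 J.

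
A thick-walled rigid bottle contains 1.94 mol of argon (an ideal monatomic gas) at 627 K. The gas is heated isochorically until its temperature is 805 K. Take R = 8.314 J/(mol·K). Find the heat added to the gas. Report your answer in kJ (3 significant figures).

Q ≈ 4.31 kJ

Constant volume ⇒ W = 0, so Q = ΔU = nCᵥΔT with Cᵥ = 3R/2 = 12.47 J/(mol·K).
ΔU = (1.94)(12.47)(805 − 627) = 4306 J.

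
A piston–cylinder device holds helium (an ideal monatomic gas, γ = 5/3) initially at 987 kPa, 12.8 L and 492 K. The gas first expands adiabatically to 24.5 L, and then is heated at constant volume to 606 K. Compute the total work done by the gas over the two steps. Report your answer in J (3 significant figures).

Step 1 (adiabatic): W = (P₁V₁ − P₂V₂)/(γ−1) = (12634 − 8195)/0.667 = 6658 J.
Step 2 (isochoric): W = 0 (constant volume).
W_total = 6658 + 0 = 6658 J.

W_total ≈ 6660 J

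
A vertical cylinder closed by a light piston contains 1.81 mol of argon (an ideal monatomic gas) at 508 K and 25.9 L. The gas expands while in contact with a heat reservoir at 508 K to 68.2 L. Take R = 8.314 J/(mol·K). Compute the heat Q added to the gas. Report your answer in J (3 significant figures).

Q ≈ 7400 J

Isothermal ⇒ ΔU = 0, so Q = W = nRT ln(V₂/V₁).
Q = (1.81)(8.314)(508) ln(68.2/25.9) = 7645 × 0.9682 = 7401 J.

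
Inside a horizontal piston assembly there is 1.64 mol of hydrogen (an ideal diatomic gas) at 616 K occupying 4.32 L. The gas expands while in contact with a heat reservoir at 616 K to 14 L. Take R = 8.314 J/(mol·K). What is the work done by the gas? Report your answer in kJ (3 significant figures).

Isothermal: W = nRT ln(V₂/V₁).
W = (1.64)(8.314)(616) × ln(14/4.32)
  = 8399 × 1.176
W_by_gas = 9876 J.

W ≈ 9.88 kJ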